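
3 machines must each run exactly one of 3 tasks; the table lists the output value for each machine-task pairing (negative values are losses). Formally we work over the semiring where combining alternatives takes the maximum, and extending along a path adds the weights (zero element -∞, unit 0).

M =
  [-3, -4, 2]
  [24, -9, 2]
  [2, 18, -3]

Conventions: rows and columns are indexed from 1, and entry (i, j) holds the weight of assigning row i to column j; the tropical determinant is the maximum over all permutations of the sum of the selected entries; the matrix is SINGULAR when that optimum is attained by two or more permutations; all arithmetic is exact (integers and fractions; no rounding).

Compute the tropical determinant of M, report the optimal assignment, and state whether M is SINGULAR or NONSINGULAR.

σ = (1, 2, 3): (-3) + (-9) + (-3) = -15
σ = (1, 3, 2): (-3) + 2 + 18 = 17
σ = (2, 1, 3): (-4) + 24 + (-3) = 17
σ = (2, 3, 1): (-4) + 2 + 2 = 0
σ = (3, 1, 2): 2 + 24 + 18 = 44
σ = (3, 2, 1): 2 + (-9) + 2 = -5
Optimal value attained by: σ = (3, 1, 2).
Answer: det⊕(M) = 44; verdict: NONSINGULAR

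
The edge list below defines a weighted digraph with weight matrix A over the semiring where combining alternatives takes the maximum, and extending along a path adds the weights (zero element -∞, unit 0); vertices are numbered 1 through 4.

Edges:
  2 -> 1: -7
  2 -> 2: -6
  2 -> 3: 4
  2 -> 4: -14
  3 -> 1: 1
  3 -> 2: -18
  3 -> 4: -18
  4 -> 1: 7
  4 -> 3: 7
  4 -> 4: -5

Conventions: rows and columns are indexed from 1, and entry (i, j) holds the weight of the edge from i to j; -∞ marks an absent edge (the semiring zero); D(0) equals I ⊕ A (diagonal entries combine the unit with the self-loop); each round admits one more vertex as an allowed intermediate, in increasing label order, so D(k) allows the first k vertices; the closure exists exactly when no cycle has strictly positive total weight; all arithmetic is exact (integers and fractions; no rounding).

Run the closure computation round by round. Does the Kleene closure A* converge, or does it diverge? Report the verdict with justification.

D(0):
  [0, -∞, -∞, -∞]
  [-7, 0, 4, -14]
  [1, -18, 0, -18]
  [7, -∞, 7, 0]
D(1):
  [0, -∞, -∞, -∞]
  [-7, 0, 4, -14]
  [1, -18, 0, -18]
  [7, -∞, 7, 0]
D(2):
  [0, -∞, -∞, -∞]
  [-7, 0, 4, -14]
  [1, -18, 0, -18]
  [7, -∞, 7, 0]
D(3):
  [0, -∞, -∞, -∞]
  [5, 0, 4, -14]
  [1, -18, 0, -18]
  [8, -11, 7, 0]
D(4):
  [0, -∞, -∞, -∞]
  [5, 0, 4, -14]
  [1, -18, 0, -18]
  [8, -11, 7, 0]
Key observation: every diagonal entry stays at the unit through all rounds, so no improving cycle exists.
Answer: CONVERGES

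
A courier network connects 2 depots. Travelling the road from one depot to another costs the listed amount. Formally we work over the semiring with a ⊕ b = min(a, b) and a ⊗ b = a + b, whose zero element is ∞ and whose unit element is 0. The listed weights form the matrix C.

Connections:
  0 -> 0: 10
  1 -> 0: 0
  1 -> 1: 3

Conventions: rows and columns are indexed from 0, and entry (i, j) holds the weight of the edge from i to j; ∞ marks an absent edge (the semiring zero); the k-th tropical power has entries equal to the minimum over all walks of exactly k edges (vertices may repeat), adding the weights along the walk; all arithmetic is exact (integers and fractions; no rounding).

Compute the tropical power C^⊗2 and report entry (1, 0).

C^⊗2:
  [20, ∞]
  [3, 6]
Key observation: the optimum is the walk 1->1->0, with weight 3 + 0 = 3.
Optimal value attained by: walk 1->1->0.
Answer: (C^⊗2)[1][0] = 3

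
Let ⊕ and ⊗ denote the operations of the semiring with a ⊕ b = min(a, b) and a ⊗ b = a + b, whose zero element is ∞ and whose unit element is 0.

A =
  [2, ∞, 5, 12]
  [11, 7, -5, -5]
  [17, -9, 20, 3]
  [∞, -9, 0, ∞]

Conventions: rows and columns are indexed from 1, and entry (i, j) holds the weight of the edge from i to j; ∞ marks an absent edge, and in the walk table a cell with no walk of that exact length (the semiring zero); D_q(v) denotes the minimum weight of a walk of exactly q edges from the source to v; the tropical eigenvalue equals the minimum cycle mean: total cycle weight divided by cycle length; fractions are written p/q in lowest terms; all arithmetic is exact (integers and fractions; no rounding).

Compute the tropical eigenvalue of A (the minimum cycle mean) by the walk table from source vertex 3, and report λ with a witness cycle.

q=0: [∞, ∞, 0, ∞]
q=1: [17, -9, 20, 3]
q=2: [2, -6, -14, -14]
q=3: [3, -23, -14, -11]
q=4: [-12, -23, -28, -28]
Optimal cycle mean attained by: cycle 2->3->2, total (-5) + (-9), length 2.
Answer: λ = -7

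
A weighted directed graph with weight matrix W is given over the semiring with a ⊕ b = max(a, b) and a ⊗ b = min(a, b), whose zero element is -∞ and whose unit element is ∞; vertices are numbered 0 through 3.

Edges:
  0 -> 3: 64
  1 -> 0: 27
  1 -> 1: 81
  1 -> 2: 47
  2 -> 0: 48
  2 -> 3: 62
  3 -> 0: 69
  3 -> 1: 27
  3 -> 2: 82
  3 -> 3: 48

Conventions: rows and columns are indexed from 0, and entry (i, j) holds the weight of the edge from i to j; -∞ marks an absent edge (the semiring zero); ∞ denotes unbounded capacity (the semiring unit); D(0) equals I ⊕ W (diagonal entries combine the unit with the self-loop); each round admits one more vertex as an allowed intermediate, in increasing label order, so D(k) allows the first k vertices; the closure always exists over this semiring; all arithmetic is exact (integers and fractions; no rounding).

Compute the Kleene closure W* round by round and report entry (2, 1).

D(0):
  [∞, -∞, -∞, 64]
  [27, ∞, 47, -∞]
  [48, -∞, ∞, 62]
  [69, 27, 82, ∞]
D(1):
  [∞, -∞, -∞, 64]
  [27, ∞, 47, 27]
  [48, -∞, ∞, 62]
  [69, 27, 82, ∞]
D(2):
  [∞, -∞, -∞, 64]
  [27, ∞, 47, 27]
  [48, -∞, ∞, 62]
  [69, 27, 82, ∞]
D(3):
  [∞, -∞, -∞, 64]
  [47, ∞, 47, 47]
  [48, -∞, ∞, 62]
  [69, 27, 82, ∞]
D(4):
  [∞, 27, 64, 64]
  [47, ∞, 47, 47]
  [62, 27, ∞, 62]
  [69, 27, 82, ∞]
Answer: W*[2][1] = 27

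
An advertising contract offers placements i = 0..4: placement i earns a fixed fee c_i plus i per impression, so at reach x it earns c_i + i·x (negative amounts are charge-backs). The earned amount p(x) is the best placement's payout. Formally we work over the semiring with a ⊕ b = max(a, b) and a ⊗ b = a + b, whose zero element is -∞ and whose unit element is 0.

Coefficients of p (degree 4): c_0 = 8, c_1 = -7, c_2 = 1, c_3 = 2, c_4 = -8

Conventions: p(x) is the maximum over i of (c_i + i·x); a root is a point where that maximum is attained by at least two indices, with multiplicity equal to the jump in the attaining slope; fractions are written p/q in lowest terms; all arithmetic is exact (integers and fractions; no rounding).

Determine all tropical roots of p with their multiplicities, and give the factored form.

hull edge (i=0, c=8) to (i=3, c=2): slope -2, span 3
hull edge (i=3, c=2) to (i=4, c=-8): slope -10, span 1
Factored form: p(x) = -8 ⊗ (x ⊕ 2) ⊗ (x ⊕ 2) ⊗ (x ⊕ 2) ⊗ (x ⊕ 10)
Answer: roots = 2 (mult 3), 10 (mult 1)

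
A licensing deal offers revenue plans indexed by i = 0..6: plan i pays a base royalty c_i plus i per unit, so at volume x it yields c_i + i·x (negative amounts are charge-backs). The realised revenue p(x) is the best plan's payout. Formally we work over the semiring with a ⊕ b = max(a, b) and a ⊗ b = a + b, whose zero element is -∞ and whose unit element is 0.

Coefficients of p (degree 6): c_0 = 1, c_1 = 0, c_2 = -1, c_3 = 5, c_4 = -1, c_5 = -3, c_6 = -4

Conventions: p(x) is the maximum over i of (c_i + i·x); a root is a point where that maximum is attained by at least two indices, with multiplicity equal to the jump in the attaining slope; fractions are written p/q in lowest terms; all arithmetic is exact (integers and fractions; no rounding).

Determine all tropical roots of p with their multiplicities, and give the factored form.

hull edge (i=0, c=1) to (i=3, c=5): slope 4/3, span 3
hull edge (i=3, c=5) to (i=6, c=-4): slope -3, span 3
Factored form: p(x) = -4 ⊗ (x ⊕ (-4/3)) ⊗ (x ⊕ (-4/3)) ⊗ (x ⊕ (-4/3)) ⊗ (x ⊕ 3) ⊗ (x ⊕ 3) ⊗ (x ⊕ 3)
Answer: roots = -4/3 (mult 3), 3 (mult 3)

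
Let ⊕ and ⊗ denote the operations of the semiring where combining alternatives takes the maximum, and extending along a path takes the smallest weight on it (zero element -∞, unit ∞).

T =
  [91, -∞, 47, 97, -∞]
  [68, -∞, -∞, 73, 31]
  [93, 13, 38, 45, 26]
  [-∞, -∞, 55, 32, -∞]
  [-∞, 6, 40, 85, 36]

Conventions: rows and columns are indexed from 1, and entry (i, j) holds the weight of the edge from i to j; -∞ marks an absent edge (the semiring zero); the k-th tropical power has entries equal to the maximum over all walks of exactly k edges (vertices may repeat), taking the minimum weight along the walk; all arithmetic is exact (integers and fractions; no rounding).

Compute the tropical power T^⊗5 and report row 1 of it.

T^⊗2:
  [91, 13, 55, 91, 26]
  [68, 6, 55, 68, 31]
  [91, 13, 47, 93, 26]
  [55, 13, 38, 45, 26]
  [40, 13, 55, 40, 36]
T^⊗3:
  [91, 13, 55, 91, 26]
  [68, 13, 55, 68, 31]
  [91, 13, 55, 91, 26]
  [55, 13, 47, 55, 26]
  [55, 13, 40, 45, 36]
T^⊗4:
  [91, 13, 55, 91, 26]
  [68, 13, 55, 68, 31]
  [91, 13, 55, 91, 26]
  [55, 13, 55, 55, 26]
  [55, 13, 47, 55, 36]
T^⊗5:
  [91, 13, 55, 91, 26]
  [68, 13, 55, 68, 31]
  [91, 13, 55, 91, 26]
  [55, 13, 55, 55, 26]
  [55, 13, 55, 55, 36]
Answer: row 1 of T^⊗5 = [91, 13, 55, 91, 26]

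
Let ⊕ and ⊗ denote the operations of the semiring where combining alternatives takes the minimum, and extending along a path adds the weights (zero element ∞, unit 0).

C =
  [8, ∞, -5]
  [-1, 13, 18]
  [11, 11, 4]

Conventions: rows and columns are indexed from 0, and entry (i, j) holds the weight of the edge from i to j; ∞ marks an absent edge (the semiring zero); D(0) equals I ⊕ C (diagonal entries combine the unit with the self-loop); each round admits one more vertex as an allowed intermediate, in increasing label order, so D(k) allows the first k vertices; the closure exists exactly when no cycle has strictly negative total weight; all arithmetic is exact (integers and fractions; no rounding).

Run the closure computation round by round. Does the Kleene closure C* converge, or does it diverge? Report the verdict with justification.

D(0):
  [0, ∞, -5]
  [-1, 0, 18]
  [11, 11, 0]
D(1):
  [0, ∞, -5]
  [-1, 0, -6]
  [11, 11, 0]
D(2):
  [0, ∞, -5]
  [-1, 0, -6]
  [10, 11, 0]
D(3):
  [0, 6, -5]
  [-1, 0, -6]
  [10, 11, 0]
Key observation: every diagonal entry stays at the unit through all rounds, so no improving cycle exists.
Answer: CONVERGES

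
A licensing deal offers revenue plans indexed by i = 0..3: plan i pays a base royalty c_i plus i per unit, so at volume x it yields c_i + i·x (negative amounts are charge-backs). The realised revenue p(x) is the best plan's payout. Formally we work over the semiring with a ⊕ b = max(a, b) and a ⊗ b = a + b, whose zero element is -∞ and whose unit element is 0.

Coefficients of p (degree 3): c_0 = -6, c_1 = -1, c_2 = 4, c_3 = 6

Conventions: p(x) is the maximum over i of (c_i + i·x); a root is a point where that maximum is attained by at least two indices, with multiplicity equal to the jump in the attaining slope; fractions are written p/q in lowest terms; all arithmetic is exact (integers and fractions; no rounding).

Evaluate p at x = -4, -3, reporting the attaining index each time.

p(-4) = max(-6+0·(-4)=-6, -1+1·(-4)=-5, 4+2·(-4)=-4, 6+3·(-4)=-6) = -4 (attained by i=2)
p(-3) = max(-6+0·(-3)=-6, -1+1·(-3)=-4, 4+2·(-3)=-2, 6+3·(-3)=-3) = -2 (attained by i=2)
Answer: p(-4) = -4; p(-3) = -2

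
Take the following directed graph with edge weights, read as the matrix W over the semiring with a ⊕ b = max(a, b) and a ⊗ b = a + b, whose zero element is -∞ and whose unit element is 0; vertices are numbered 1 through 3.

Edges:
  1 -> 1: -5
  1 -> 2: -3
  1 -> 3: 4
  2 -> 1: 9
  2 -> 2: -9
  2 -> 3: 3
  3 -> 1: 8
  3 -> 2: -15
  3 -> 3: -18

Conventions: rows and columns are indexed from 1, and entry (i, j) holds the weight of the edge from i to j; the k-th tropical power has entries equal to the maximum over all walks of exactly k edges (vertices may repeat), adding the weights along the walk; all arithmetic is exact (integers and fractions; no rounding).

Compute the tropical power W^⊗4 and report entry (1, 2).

W^⊗2:
  [12, -8, 0]
  [11, 6, 13]
  [3, 5, 12]
W^⊗3:
  [8, 9, 16]
  [21, 8, 15]
  [20, 0, 8]
W^⊗4:
  [24, 5, 12]
  [23, 18, 25]
  [16, 17, 24]
Key observation: the optimum is the walk 1->2->3->1->2, with weight (-3) + 3 + 8 + (-3) = 5.
Optimal value attained by: walk 1->2->3->1->2.
Answer: (W^⊗4)[1][2] = 5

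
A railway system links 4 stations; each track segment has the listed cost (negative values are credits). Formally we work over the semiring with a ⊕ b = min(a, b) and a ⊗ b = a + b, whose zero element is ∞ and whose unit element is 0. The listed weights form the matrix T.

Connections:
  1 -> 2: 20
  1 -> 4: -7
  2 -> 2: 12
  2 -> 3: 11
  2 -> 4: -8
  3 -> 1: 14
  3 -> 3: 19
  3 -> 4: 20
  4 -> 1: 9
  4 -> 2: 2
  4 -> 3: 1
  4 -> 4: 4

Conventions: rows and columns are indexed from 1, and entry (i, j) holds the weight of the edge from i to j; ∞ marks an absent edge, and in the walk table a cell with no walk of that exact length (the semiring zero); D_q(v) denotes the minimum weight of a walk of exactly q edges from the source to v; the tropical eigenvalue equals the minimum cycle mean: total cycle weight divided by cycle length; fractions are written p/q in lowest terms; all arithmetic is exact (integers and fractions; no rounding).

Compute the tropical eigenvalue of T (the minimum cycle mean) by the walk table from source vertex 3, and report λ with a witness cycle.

q=0: [∞, ∞, 0, ∞]
q=1: [14, ∞, 19, 20]
q=2: [29, 22, 21, 7]
q=3: [16, 9, 8, 11]
q=4: [20, 13, 12, 1]
Optimal cycle mean attained by: cycle 2->4->2, total (-8) + 2, length 2.
Answer: λ = -3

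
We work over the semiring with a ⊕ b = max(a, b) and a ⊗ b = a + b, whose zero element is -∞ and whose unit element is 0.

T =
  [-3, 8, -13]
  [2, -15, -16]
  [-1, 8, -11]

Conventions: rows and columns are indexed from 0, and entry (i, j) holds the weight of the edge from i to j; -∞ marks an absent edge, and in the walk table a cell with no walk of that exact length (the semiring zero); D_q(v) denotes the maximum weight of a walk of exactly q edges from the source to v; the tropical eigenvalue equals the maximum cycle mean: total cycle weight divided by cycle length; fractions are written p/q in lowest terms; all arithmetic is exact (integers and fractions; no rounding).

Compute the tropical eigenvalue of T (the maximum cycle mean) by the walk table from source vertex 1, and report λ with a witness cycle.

q=0: [-∞, 0, -∞]
q=1: [2, -15, -16]
q=2: [-1, 10, -11]
q=3: [12, 7, -6]
Optimal cycle mean attained by: cycle 0->1->0, total 8 + 2, length 2.
Answer: λ = 5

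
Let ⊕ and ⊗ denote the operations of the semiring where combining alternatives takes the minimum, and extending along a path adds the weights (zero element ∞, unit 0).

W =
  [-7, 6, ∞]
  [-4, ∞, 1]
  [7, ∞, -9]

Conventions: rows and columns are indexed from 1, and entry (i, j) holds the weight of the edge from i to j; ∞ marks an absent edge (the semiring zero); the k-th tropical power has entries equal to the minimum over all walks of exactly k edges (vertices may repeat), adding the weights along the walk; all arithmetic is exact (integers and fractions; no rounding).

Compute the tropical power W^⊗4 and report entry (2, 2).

W^⊗2:
  [-14, -1, 7]
  [-11, 2, -8]
  [-2, 13, -18]
W^⊗3:
  [-21, -8, -2]
  [-18, -5, -17]
  [-11, 4, -27]
W^⊗4:
  [-28, -15, -11]
  [-25, -12, -26]
  [-20, -5, -36]
Key observation: the optimum is the walk 2->1->1->1->2, with weight (-4) + (-7) + (-7) + 6 = -12.
Optimal value attained by: walk 2->1->1->1->2.
Answer: (W^⊗4)[2][2] = -12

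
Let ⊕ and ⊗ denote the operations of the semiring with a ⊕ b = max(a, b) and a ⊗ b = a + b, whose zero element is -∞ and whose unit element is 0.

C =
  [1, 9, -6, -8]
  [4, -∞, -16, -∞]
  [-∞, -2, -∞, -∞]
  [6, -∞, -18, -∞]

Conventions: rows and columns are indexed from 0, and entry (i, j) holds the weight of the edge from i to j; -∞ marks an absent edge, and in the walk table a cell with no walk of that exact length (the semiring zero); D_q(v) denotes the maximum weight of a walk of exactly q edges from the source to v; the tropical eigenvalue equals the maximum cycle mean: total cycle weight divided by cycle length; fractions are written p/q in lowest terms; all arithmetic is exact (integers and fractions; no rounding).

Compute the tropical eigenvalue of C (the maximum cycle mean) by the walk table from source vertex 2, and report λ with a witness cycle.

q=0: [-∞, -∞, 0, -∞]
q=1: [-∞, -2, -∞, -∞]
q=2: [2, -∞, -18, -∞]
q=3: [3, 11, -4, -6]
q=4: [15, 12, -3, -5]
Optimal cycle mean attained by: cycle 0->1->0, total 9 + 4, length 2.
Answer: λ = 13/2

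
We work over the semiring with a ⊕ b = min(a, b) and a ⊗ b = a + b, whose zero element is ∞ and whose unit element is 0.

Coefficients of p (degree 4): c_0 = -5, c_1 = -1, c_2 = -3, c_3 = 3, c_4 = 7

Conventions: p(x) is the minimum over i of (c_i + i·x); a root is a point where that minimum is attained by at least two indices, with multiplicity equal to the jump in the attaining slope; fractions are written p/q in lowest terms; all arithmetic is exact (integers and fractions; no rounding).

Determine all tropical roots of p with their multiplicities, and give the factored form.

hull edge (i=0, c=-5) to (i=2, c=-3): slope 1, span 2
hull edge (i=2, c=-3) to (i=4, c=7): slope 5, span 2
Factored form: p(x) = 7 ⊗ (x ⊕ (-5)) ⊗ (x ⊕ (-5)) ⊗ (x ⊕ (-1)) ⊗ (x ⊕ (-1))
Answer: roots = -5 (mult 2), -1 (mult 2)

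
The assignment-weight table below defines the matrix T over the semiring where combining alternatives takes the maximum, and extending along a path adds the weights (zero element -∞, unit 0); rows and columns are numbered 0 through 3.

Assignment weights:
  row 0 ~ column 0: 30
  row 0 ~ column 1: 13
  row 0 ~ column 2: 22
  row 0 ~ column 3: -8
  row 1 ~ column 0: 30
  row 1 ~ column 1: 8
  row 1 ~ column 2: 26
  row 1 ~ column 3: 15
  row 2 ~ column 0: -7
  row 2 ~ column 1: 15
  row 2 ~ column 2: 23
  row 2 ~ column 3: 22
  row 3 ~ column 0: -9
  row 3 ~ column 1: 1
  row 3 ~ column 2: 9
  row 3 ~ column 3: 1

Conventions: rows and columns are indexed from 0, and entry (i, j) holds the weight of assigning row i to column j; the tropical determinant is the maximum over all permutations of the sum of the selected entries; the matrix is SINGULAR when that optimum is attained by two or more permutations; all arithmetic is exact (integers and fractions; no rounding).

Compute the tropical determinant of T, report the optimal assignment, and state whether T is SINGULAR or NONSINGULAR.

σ = (0, 1, 2, 3): 30 + 8 + 23 + 1 = 62
σ = (0, 1, 3, 2): 30 + 8 + 22 + 9 = 69
σ = (0, 2, 1, 3): 30 + 26 + 15 + 1 = 72
σ = (0, 2, 3, 1): 30 + 26 + 22 + 1 = 79
σ = (0, 3, 1, 2): 30 + 15 + 15 + 9 = 69
σ = (0, 3, 2, 1): 30 + 15 + 23 + 1 = 69
σ = (1, 0, 2, 3): 13 + 30 + 23 + 1 = 67
σ = (1, 0, 3, 2): 13 + 30 + 22 + 9 = 74
σ = (1, 2, 0, 3): 13 + 26 + (-7) + 1 = 33
σ = (1, 2, 3, 0): 13 + 26 + 22 + (-9) = 52
σ = (1, 3, 0, 2): 13 + 15 + (-7) + 9 = 30
σ = (1, 3, 2, 0): 13 + 15 + 23 + (-9) = 42
σ = (2, 0, 1, 3): 22 + 30 + 15 + 1 = 68
σ = (2, 0, 3, 1): 22 + 30 + 22 + 1 = 75
σ = (2, 1, 0, 3): 22 + 8 + (-7) + 1 = 24
σ = (2, 1, 3, 0): 22 + 8 + 22 + (-9) = 43
σ = (2, 3, 0, 1): 22 + 15 + (-7) + 1 = 31
σ = (2, 3, 1, 0): 22 + 15 + 15 + (-9) = 43
σ = (3, 0, 1, 2): (-8) + 30 + 15 + 9 = 46
σ = (3, 0, 2, 1): (-8) + 30 + 23 + 1 = 46
σ = (3, 1, 0, 2): (-8) + 8 + (-7) + 9 = 2
σ = (3, 1, 2, 0): (-8) + 8 + 23 + (-9) = 14
σ = (3, 2, 0, 1): (-8) + 26 + (-7) + 1 = 12
σ = (3, 2, 1, 0): (-8) + 26 + 15 + (-9) = 24
Optimal value attained by: σ = (0, 2, 3, 1).
Answer: det⊕(T) = 79; verdict: NONSINGULAR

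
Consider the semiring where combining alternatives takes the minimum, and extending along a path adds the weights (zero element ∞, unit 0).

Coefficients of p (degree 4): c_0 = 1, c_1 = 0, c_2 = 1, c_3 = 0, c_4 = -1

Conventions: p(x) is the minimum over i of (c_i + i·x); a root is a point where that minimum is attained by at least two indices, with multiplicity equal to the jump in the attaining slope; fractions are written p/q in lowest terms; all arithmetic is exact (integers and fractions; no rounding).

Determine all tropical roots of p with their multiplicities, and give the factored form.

hull edge (i=0, c=1) to (i=1, c=0): slope -1, span 1
hull edge (i=1, c=0) to (i=4, c=-1): slope -1/3, span 3
Factored form: p(x) = -1 ⊗ (x ⊕ 1/3) ⊗ (x ⊕ 1/3) ⊗ (x ⊕ 1/3) ⊗ (x ⊕ 1)
Answer: roots = 1/3 (mult 3), 1 (mult 1)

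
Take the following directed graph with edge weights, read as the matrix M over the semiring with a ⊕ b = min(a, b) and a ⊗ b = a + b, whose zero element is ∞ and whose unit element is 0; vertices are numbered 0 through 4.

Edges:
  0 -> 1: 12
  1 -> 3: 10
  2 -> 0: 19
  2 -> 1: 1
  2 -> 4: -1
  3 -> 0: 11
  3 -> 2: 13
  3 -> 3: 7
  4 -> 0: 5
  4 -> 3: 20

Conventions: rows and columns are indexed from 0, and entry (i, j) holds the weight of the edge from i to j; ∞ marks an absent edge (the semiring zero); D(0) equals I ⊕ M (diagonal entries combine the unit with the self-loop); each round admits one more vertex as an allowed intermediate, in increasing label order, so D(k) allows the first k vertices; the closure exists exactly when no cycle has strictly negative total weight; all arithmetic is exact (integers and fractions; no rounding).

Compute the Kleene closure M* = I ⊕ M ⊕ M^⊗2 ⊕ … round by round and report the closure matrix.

D(0):
  [0, 12, ∞, ∞, ∞]
  [∞, 0, ∞, 10, ∞]
  [19, 1, 0, ∞, -1]
  [11, ∞, 13, 0, ∞]
  [5, ∞, ∞, 20, 0]
D(1):
  [0, 12, ∞, ∞, ∞]
  [∞, 0, ∞, 10, ∞]
  [19, 1, 0, ∞, -1]
  [11, 23, 13, 0, ∞]
  [5, 17, ∞, 20, 0]
D(2):
  [0, 12, ∞, 22, ∞]
  [∞, 0, ∞, 10, ∞]
  [19, 1, 0, 11, -1]
  [11, 23, 13, 0, ∞]
  [5, 17, ∞, 20, 0]
D(3):
  [0, 12, ∞, 22, ∞]
  [∞, 0, ∞, 10, ∞]
  [19, 1, 0, 11, -1]
  [11, 14, 13, 0, 12]
  [5, 17, ∞, 20, 0]
D(4):
  [0, 12, 35, 22, 34]
  [21, 0, 23, 10, 22]
  [19, 1, 0, 11, -1]
  [11, 14, 13, 0, 12]
  [5, 17, 33, 20, 0]
D(5):
  [0, 12, 35, 22, 34]
  [21, 0, 23, 10, 22]
  [4, 1, 0, 11, -1]
  [11, 14, 13, 0, 12]
  [5, 17, 33, 20, 0]
Answer: M* = [[0, 12, 35, 22, 34], [21, 0, 23, 10, 22], [4, 1, 0, 11, -1], [11, 14, 13, 0, 12], [5, 17, 33, 20, 0]]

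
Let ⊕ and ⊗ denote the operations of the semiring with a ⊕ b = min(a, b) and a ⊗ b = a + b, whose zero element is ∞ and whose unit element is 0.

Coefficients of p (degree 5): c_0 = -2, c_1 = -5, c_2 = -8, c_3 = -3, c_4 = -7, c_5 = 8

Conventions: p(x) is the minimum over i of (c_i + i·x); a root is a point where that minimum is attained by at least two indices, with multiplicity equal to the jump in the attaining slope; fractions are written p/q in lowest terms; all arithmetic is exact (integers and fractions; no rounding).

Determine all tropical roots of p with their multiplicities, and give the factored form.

hull edge (i=0, c=-2) to (i=2, c=-8): slope -3, span 2
hull edge (i=2, c=-8) to (i=4, c=-7): slope 1/2, span 2
hull edge (i=4, c=-7) to (i=5, c=8): slope 15, span 1
Factored form: p(x) = 8 ⊗ (x ⊕ (-15)) ⊗ (x ⊕ (-1/2)) ⊗ (x ⊕ (-1/2)) ⊗ (x ⊕ 3) ⊗ (x ⊕ 3)
Answer: roots = -15 (mult 1), -1/2 (mult 2), 3 (mult 2)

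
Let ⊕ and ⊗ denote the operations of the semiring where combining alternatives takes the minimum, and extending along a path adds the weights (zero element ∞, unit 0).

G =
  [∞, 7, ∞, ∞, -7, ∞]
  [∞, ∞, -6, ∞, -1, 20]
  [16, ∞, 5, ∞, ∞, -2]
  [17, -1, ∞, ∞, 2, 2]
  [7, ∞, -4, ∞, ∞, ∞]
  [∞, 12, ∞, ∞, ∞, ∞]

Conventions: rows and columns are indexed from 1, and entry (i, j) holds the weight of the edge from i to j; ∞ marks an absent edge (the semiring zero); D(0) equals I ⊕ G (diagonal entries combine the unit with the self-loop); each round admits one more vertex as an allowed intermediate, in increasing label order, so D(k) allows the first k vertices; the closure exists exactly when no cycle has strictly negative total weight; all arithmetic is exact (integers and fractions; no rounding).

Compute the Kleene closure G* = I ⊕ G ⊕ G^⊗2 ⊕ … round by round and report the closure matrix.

D(0):
  [0, 7, ∞, ∞, -7, ∞]
  [∞, 0, -6, ∞, -1, 20]
  [16, ∞, 0, ∞, ∞, -2]
  [17, -1, ∞, 0, 2, 2]
  [7, ∞, -4, ∞, 0, ∞]
  [∞, 12, ∞, ∞, ∞, 0]
D(1):
  [0, 7, ∞, ∞, -7, ∞]
  [∞, 0, -6, ∞, -1, 20]
  [16, 23, 0, ∞, 9, -2]
  [17, -1, ∞, 0, 2, 2]
  [7, 14, -4, ∞, 0, ∞]
  [∞, 12, ∞, ∞, ∞, 0]
D(2):
  [0, 7, 1, ∞, -7, 27]
  [∞, 0, -6, ∞, -1, 20]
  [16, 23, 0, ∞, 9, -2]
  [17, -1, -7, 0, -2, 2]
  [7, 14, -4, ∞, 0, 34]
  [∞, 12, 6, ∞, 11, 0]
D(3):
  [0, 7, 1, ∞, -7, -1]
  [10, 0, -6, ∞, -1, -8]
  [16, 23, 0, ∞, 9, -2]
  [9, -1, -7, 0, -2, -9]
  [7, 14, -4, ∞, 0, -6]
  [22, 12, 6, ∞, 11, 0]
D(4):
  [0, 7, 1, ∞, -7, -1]
  [10, 0, -6, ∞, -1, -8]
  [16, 23, 0, ∞, 9, -2]
  [9, -1, -7, 0, -2, -9]
  [7, 14, -4, ∞, 0, -6]
  [22, 12, 6, ∞, 11, 0]
D(5):
  [0, 7, -11, ∞, -7, -13]
  [6, 0, -6, ∞, -1, -8]
  [16, 23, 0, ∞, 9, -2]
  [5, -1, -7, 0, -2, -9]
  [7, 14, -4, ∞, 0, -6]
  [18, 12, 6, ∞, 11, 0]
D(6):
  [0, -1, -11, ∞, -7, -13]
  [6, 0, -6, ∞, -1, -8]
  [16, 10, 0, ∞, 9, -2]
  [5, -1, -7, 0, -2, -9]
  [7, 6, -4, ∞, 0, -6]
  [18, 12, 6, ∞, 11, 0]
Answer: G* = [[0, -1, -11, ∞, -7, -13], [6, 0, -6, ∞, -1, -8], [16, 10, 0, ∞, 9, -2], [5, -1, -7, 0, -2, -9], [7, 6, -4, ∞, 0, -6], [18, 12, 6, ∞, 11, 0]]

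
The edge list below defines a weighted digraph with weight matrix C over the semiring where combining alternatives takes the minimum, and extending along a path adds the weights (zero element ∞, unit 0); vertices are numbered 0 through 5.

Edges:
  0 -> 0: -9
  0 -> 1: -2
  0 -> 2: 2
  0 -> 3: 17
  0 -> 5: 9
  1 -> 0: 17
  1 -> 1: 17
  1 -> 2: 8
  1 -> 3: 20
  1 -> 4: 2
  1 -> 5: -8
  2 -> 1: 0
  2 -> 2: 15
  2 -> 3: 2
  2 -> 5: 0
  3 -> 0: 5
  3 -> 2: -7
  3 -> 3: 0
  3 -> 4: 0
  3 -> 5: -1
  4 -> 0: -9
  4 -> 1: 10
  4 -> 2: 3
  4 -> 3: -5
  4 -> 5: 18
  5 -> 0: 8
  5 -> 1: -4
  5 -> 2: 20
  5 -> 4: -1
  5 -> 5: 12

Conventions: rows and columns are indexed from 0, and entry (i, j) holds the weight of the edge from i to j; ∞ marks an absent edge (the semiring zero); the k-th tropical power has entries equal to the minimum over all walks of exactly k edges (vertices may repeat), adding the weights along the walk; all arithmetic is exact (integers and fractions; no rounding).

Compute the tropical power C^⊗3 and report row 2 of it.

C^⊗2:
  [-18, -11, -7, 4, 0, -10]
  [-7, -12, 5, -3, -9, 4]
  [7, -4, -5, 2, -1, -8]
  [-9, -7, -7, -5, -2, -7]
  [-18, -11, -12, -5, -5, -6]
  [-10, 6, 2, -6, -2, -12]
C^⊗3:
  [-27, -20, -16, -5, -11, -19]
  [-18, -9, -10, -14, -10, -20]
  [-10, -12, -5, -6, -9, -12]
  [-18, -11, -12, -7, -8, -15]
  [-27, -20, -16, -10, -9, -19]
  [-19, -16, -13, -7, -13, -7]
Answer: row 2 of C^⊗3 = [-10, -12, -5, -6, -9, -12]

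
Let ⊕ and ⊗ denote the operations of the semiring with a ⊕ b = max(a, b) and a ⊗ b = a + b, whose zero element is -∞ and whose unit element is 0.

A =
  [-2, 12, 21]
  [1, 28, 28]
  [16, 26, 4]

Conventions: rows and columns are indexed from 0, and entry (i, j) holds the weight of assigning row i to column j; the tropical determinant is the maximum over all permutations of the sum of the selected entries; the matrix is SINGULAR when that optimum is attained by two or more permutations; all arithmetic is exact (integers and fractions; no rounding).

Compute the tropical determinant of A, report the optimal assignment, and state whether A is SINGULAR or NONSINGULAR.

σ = (0, 1, 2): (-2) + 28 + 4 = 30
σ = (0, 2, 1): (-2) + 28 + 26 = 52
σ = (1, 0, 2): 12 + 1 + 4 = 17
σ = (1, 2, 0): 12 + 28 + 16 = 56
σ = (2, 0, 1): 21 + 1 + 26 = 48
σ = (2, 1, 0): 21 + 28 + 16 = 65
Optimal value attained by: σ = (2, 1, 0).
Answer: det⊕(A) = 65; verdict: NONSINGULAR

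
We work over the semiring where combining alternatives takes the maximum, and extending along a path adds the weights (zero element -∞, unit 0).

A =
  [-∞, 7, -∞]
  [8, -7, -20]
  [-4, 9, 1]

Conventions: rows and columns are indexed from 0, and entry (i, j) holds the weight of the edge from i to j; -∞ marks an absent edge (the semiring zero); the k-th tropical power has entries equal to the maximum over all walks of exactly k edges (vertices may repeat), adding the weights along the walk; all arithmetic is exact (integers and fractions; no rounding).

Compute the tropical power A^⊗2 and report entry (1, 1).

A^⊗2:
  [15, 0, -13]
  [1, 15, -19]
  [17, 10, 2]
Key observation: the optimum is the walk 1->0->1, with weight 8 + 7 = 15.
Optimal value attained by: walk 1->0->1.
Answer: (A^⊗2)[1][1] = 15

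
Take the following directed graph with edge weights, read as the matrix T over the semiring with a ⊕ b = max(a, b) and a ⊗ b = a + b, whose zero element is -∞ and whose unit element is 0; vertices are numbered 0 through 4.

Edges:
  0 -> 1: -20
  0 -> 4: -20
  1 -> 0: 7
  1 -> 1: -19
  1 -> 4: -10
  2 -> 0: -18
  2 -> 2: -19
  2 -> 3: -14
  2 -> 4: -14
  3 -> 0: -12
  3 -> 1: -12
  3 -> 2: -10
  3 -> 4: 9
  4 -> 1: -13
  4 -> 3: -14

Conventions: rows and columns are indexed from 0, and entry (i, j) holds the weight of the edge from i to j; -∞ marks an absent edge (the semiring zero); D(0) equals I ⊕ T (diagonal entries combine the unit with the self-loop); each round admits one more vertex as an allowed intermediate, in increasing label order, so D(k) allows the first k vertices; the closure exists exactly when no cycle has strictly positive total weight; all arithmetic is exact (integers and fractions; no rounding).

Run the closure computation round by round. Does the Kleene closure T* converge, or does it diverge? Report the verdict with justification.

D(0):
  [0, -20, -∞, -∞, -20]
  [7, 0, -∞, -∞, -10]
  [-18, -∞, 0, -14, -14]
  [-12, -12, -10, 0, 9]
  [-∞, -13, -∞, -14, 0]
D(1):
  [0, -20, -∞, -∞, -20]
  [7, 0, -∞, -∞, -10]
  [-18, -38, 0, -14, -14]
  [-12, -12, -10, 0, 9]
  [-∞, -13, -∞, -14, 0]
D(2):
  [0, -20, -∞, -∞, -20]
  [7, 0, -∞, -∞, -10]
  [-18, -38, 0, -14, -14]
  [-5, -12, -10, 0, 9]
  [-6, -13, -∞, -14, 0]
D(3):
  [0, -20, -∞, -∞, -20]
  [7, 0, -∞, -∞, -10]
  [-18, -38, 0, -14, -14]
  [-5, -12, -10, 0, 9]
  [-6, -13, -∞, -14, 0]
D(4):
  [0, -20, -∞, -∞, -20]
  [7, 0, -∞, -∞, -10]
  [-18, -26, 0, -14, -5]
  [-5, -12, -10, 0, 9]
  [-6, -13, -24, -14, 0]
D(5):
  [0, -20, -44, -34, -20]
  [7, 0, -34, -24, -10]
  [-11, -18, 0, -14, -5]
  [3, -4, -10, 0, 9]
  [-6, -13, -24, -14, 0]
Key observation: every diagonal entry stays at the unit through all rounds, so no improving cycle exists.
Answer: CONVERGES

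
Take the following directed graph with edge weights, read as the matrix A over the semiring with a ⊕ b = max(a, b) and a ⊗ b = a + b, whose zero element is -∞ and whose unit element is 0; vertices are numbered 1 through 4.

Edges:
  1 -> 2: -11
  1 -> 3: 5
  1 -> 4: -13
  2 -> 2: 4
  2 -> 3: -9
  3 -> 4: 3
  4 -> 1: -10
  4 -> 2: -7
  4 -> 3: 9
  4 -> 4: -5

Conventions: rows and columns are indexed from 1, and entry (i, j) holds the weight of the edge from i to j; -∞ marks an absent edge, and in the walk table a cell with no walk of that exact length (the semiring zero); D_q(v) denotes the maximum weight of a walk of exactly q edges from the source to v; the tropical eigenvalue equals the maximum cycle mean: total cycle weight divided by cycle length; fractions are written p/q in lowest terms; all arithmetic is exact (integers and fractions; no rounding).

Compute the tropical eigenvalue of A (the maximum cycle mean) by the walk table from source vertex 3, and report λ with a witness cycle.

q=0: [-∞, -∞, 0, -∞]
q=1: [-∞, -∞, -∞, 3]
q=2: [-7, -4, 12, -2]
q=3: [-12, 0, 7, 15]
q=4: [5, 8, 24, 10]
Optimal cycle mean attained by: cycle 3->4->3, total 3 + 9, length 2.
Answer: λ = 6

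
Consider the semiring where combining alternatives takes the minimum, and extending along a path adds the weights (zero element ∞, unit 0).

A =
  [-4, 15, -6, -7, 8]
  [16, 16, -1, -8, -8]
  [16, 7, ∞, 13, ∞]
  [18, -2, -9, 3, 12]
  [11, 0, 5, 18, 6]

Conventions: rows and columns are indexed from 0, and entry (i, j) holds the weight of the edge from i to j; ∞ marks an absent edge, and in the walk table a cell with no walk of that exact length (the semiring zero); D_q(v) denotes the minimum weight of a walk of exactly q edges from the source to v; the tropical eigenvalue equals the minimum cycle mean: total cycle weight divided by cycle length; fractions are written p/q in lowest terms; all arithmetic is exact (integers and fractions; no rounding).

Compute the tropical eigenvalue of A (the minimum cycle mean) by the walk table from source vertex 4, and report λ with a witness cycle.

q=0: [∞, ∞, ∞, ∞, 0]
q=1: [11, 0, 5, 18, 6]
q=2: [7, 6, -1, -8, -8]
q=3: [3, -10, -17, -5, -2]
q=4: [-1, -10, -14, -18, -18]
q=5: [-7, -20, -27, -18, -18]
Optimal cycle mean attained by: cycle 1->3->1, total (-8) + (-2), length 2.
Answer: λ = -5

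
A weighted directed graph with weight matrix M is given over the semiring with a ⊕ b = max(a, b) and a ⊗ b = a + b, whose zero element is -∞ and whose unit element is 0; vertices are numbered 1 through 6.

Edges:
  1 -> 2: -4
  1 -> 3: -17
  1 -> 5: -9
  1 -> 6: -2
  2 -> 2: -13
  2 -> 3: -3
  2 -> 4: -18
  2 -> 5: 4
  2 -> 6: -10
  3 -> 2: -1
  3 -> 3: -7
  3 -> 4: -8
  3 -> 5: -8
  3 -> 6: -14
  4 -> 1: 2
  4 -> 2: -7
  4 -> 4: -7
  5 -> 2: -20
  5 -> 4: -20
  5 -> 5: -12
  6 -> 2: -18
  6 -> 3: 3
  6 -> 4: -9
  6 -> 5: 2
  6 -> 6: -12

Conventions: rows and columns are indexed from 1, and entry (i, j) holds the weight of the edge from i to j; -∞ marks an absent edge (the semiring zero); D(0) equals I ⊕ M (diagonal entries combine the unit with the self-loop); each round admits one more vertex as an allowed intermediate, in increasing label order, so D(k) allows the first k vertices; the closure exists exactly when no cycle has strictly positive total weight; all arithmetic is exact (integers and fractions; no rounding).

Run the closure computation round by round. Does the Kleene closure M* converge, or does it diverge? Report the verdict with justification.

D(0):
  [0, -4, -17, -∞, -9, -2]
  [-∞, 0, -3, -18, 4, -10]
  [-∞, -1, 0, -8, -8, -14]
  [2, -7, -∞, 0, -∞, -∞]
  [-∞, -20, -∞, -20, 0, -∞]
  [-∞, -18, 3, -9, 2, 0]
D(1):
  [0, -4, -17, -∞, -9, -2]
  [-∞, 0, -3, -18, 4, -10]
  [-∞, -1, 0, -8, -8, -14]
  [2, -2, -15, 0, -7, 0]
  [-∞, -20, -∞, -20, 0, -∞]
  [-∞, -18, 3, -9, 2, 0]
D(2):
  [0, -4, -7, -22, 0, -2]
  [-∞, 0, -3, -18, 4, -10]
  [-∞, -1, 0, -8, 3, -11]
  [2, -2, -5, 0, 2, 0]
  [-∞, -20, -23, -20, 0, -30]
  [-∞, -18, 3, -9, 2, 0]
D(3):
  [0, -4, -7, -15, 0, -2]
  [-∞, 0, -3, -11, 4, -10]
  [-∞, -1, 0, -8, 3, -11]
  [2, -2, -5, 0, 2, 0]
  [-∞, -20, -23, -20, 0, -30]
  [-∞, 2, 3, -5, 6, 0]
D(4):
  [0, -4, -7, -15, 0, -2]
  [-9, 0, -3, -11, 4, -10]
  [-6, -1, 0, -8, 3, -8]
  [2, -2, -5, 0, 2, 0]
  [-18, -20, -23, -20, 0, -20]
  [-3, 2, 3, -5, 6, 0]
D(5):
  [0, -4, -7, -15, 0, -2]
  [-9, 0, -3, -11, 4, -10]
  [-6, -1, 0, -8, 3, -8]
  [2, -2, -5, 0, 2, 0]
  [-18, -20, -23, -20, 0, -20]
  [-3, 2, 3, -5, 6, 0]
D(6):
  [0, 0, 1, -7, 4, -2]
  [-9, 0, -3, -11, 4, -10]
  [-6, -1, 0, -8, 3, -8]
  [2, 2, 3, 0, 6, 0]
  [-18, -18, -17, -20, 0, -20]
  [-3, 2, 3, -5, 6, 0]
Key observation: every diagonal entry stays at the unit through all rounds, so no improving cycle exists.
Answer: CONVERGES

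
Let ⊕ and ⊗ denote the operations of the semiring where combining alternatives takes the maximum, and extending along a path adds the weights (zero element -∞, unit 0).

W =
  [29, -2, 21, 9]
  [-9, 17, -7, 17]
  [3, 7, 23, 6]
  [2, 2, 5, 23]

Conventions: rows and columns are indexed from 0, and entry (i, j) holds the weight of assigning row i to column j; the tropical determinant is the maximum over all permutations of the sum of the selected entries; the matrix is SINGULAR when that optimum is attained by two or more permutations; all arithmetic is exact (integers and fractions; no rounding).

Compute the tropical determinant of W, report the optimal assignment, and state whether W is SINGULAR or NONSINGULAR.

σ = (0, 1, 2, 3): 29 + 17 + 23 + 23 = 92
σ = (0, 1, 3, 2): 29 + 17 + 6 + 5 = 57
σ = (0, 2, 1, 3): 29 + (-7) + 7 + 23 = 52
σ = (0, 2, 3, 1): 29 + (-7) + 6 + 2 = 30
σ = (0, 3, 1, 2): 29 + 17 + 7 + 5 = 58
σ = (0, 3, 2, 1): 29 + 17 + 23 + 2 = 71
σ = (1, 0, 2, 3): (-2) + (-9) + 23 + 23 = 35
σ = (1, 0, 3, 2): (-2) + (-9) + 6 + 5 = 0
σ = (1, 2, 0, 3): (-2) + (-7) + 3 + 23 = 17
σ = (1, 2, 3, 0): (-2) + (-7) + 6 + 2 = -1
σ = (1, 3, 0, 2): (-2) + 17 + 3 + 5 = 23
σ = (1, 3, 2, 0): (-2) + 17 + 23 + 2 = 40
σ = (2, 0, 1, 3): 21 + (-9) + 7 + 23 = 42
σ = (2, 0, 3, 1): 21 + (-9) + 6 + 2 = 20
σ = (2, 1, 0, 3): 21 + 17 + 3 + 23 = 64
σ = (2, 1, 3, 0): 21 + 17 + 6 + 2 = 46
σ = (2, 3, 0, 1): 21 + 17 + 3 + 2 = 43
σ = (2, 3, 1, 0): 21 + 17 + 7 + 2 = 47
σ = (3, 0, 1, 2): 9 + (-9) + 7 + 5 = 12
σ = (3, 0, 2, 1): 9 + (-9) + 23 + 2 = 25
σ = (3, 1, 0, 2): 9 + 17 + 3 + 5 = 34
σ = (3, 1, 2, 0): 9 + 17 + 23 + 2 = 51
σ = (3, 2, 0, 1): 9 + (-7) + 3 + 2 = 7
σ = (3, 2, 1, 0): 9 + (-7) + 7 + 2 = 11
Optimal value attained by: σ = (0, 1, 2, 3).
Answer: det⊕(W) = 92; verdict: NONSINGULAR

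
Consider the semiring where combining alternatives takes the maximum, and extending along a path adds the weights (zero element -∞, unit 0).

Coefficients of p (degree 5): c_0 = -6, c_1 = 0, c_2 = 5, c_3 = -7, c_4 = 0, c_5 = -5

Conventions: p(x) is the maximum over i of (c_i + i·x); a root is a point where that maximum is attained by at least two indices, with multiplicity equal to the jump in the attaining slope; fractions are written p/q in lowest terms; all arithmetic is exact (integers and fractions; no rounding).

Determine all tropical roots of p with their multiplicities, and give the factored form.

hull edge (i=0, c=-6) to (i=1, c=0): slope 6, span 1
hull edge (i=1, c=0) to (i=2, c=5): slope 5, span 1
hull edge (i=2, c=5) to (i=4, c=0): slope -5/2, span 2
hull edge (i=4, c=0) to (i=5, c=-5): slope -5, span 1
Factored form: p(x) = -5 ⊗ (x ⊕ (-6)) ⊗ (x ⊕ (-5)) ⊗ (x ⊕ 5/2) ⊗ (x ⊕ 5/2) ⊗ (x ⊕ 5)
Answer: roots = -6 (mult 1), -5 (mult 1), 5/2 (mult 2), 5 (mult 1)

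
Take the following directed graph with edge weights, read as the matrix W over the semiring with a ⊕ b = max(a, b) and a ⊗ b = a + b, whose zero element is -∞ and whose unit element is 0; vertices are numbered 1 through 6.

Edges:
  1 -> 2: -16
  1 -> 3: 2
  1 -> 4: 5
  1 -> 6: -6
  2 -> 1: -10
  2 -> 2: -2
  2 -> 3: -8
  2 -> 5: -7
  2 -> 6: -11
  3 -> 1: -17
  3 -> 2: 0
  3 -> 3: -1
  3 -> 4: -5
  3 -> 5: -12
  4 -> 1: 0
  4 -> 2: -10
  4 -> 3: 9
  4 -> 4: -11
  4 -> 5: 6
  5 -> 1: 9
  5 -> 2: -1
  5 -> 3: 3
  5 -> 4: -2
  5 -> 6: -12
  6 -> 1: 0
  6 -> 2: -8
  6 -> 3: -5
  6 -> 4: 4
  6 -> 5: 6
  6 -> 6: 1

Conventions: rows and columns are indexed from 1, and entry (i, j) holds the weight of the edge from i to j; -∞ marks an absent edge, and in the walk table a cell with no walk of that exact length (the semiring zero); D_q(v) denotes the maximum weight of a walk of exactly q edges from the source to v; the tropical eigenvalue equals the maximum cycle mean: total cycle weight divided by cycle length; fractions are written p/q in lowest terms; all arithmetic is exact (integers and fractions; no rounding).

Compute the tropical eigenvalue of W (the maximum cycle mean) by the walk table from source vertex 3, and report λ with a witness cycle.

q=0: [-∞, -∞, 0, -∞, -∞, -∞]
q=1: [-17, 0, -1, -5, -12, -∞]
q=2: [-3, -1, 4, -6, 1, -11]
q=3: [10, 4, 4, 2, 0, -9]
q=4: [9, 4, 12, 15, 8, 4]
q=5: [17, 12, 24, 14, 21, 5]
q=6: [30, 24, 24, 22, 20, 11]
Optimal cycle mean attained by: cycle 1->4->5->1, total 5 + 6 + 9, length 3.
Answer: λ = 20/3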